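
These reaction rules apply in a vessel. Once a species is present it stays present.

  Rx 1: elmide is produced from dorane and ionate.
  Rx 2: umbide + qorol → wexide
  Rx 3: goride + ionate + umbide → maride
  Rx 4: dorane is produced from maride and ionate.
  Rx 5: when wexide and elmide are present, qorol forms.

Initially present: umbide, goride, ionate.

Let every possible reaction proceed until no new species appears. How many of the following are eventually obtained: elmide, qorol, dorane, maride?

goride, ionate, and umbide present → maride forms (Rx 3).
maride and ionate present → dorane forms (Rx 4).
dorane and ionate present → elmide forms (Rx 1).
elmide: reached.
qorol would need wexide and elmide (Rx 5), but wexide never forms.
dorane: reached.
maride: reached.
Reached: elmide, dorane, and maride — 3 of the 4.

3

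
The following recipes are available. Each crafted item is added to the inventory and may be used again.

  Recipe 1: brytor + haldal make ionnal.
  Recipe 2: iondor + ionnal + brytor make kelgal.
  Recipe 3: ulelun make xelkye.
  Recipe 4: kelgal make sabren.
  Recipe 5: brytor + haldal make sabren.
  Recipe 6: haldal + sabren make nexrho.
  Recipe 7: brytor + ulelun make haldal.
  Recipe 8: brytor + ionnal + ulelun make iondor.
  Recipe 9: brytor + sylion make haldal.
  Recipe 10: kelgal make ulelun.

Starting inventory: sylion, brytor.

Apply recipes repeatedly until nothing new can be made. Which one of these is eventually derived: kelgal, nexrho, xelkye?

nexrho

Using Recipe 9, brytor and sylion make haldal.
brytor + haldal → sabren (Recipe 5).
haldal + sabren → nexrho (Recipe 6).
xelkye would need ulelun (Recipe 3), but ulelun is never obtained. kelgal would need iondor, ionnal, and brytor (Recipe 2), but iondor is never obtained.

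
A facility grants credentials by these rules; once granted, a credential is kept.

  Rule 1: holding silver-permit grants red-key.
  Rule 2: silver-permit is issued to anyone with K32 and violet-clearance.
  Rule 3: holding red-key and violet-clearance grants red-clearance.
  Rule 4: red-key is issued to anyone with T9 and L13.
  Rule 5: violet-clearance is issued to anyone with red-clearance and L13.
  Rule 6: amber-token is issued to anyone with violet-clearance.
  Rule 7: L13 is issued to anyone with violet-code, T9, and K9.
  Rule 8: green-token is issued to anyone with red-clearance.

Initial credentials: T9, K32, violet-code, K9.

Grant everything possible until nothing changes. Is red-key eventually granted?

Yes

Holding violet-code, T9, and K9 grants L13 (Rule 7).
Holding T9 and L13 grants red-key (Rule 4).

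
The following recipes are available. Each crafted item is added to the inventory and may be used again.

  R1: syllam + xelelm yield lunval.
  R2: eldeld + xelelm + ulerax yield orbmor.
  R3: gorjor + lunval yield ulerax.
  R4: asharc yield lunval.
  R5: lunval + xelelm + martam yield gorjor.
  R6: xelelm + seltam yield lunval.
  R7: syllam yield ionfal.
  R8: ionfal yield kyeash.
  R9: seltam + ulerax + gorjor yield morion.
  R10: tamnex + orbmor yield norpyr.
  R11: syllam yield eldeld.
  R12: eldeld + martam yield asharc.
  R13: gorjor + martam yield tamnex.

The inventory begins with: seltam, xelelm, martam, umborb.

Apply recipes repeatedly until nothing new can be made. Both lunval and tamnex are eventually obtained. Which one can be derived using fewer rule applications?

lunval: Using R6, xelelm and seltam make lunval. [1 rule application]
tamnex: xelelm + seltam → lunval (R6). lunval + xelelm + martam → gorjor (R5). Using R13, gorjor and martam make tamnex. [3 rule applications]
lunval needs fewer.

lunval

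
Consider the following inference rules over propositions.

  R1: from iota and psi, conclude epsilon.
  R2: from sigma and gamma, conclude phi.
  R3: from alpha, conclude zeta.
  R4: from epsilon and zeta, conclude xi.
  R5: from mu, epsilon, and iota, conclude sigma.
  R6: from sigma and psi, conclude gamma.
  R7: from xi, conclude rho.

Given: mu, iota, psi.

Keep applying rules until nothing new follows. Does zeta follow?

No

zeta would need alpha (R3), but alpha is never established.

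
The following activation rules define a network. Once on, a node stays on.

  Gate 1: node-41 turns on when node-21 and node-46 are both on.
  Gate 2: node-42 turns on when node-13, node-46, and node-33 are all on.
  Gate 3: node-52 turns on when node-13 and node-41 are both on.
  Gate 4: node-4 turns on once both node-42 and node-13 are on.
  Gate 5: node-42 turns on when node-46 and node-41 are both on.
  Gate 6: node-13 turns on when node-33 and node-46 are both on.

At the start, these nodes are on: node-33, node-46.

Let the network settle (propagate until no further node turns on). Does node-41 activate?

No

node-41 would need node-21 and node-46 (Gate 1), but node-21 never turns on.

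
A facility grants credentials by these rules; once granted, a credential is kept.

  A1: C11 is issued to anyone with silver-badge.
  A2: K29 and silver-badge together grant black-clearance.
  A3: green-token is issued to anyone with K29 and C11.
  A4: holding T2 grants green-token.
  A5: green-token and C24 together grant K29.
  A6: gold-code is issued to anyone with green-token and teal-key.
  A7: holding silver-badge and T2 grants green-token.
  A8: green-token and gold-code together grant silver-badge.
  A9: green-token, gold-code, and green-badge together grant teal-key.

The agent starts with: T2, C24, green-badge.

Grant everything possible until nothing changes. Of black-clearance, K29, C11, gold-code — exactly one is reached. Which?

K29

Holding T2 grants green-token (A4).
Holding green-token and C24 grants K29 (A5).
black-clearance would need K29 and silver-badge (A2), but silver-badge is never granted. C11 would need silver-badge (A1), but silver-badge is never granted. gold-code would need green-token and teal-key (A6), but teal-key is never granted.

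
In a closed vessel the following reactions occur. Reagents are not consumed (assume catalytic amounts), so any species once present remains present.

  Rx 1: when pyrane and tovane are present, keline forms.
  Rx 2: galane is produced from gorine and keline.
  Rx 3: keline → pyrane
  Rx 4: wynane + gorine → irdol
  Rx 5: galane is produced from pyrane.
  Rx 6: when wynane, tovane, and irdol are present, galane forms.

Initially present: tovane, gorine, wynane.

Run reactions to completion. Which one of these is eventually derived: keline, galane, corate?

wynane and gorine present → irdol forms (Rx 4).
wynane, tovane, and irdol present → galane forms (Rx 6).
keline would need pyrane and tovane (Rx 1), but pyrane never forms. No rule produces corate, and it is not given.

galane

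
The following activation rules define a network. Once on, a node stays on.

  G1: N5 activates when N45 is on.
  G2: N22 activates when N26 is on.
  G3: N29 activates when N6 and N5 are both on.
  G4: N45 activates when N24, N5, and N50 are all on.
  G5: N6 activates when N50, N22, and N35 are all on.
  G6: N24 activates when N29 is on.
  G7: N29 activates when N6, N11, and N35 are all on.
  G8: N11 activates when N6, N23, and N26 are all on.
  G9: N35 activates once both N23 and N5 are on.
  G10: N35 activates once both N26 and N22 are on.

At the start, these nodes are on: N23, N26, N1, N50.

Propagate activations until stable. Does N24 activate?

N26 is on, so N22 activates (G2).
G10: N26 and N22 on → N35 on.
N50, N22, and N35 are on, so N6 activates (G5).
G8: N6, N23, and N26 on → N11 on.
G7: N6, N11, and N35 on → N29 on.
N29 is on, so N24 activates (G6).

Yes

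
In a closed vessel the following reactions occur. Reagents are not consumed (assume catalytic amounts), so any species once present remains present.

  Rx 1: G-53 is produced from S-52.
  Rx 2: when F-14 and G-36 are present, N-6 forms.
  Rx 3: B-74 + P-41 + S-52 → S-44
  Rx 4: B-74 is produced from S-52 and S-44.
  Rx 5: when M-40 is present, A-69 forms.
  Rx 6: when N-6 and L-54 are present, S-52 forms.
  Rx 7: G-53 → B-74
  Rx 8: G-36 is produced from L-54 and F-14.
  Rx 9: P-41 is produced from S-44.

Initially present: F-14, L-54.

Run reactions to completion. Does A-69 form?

No

A-69 would need M-40 (Rx 5), but M-40 never forms.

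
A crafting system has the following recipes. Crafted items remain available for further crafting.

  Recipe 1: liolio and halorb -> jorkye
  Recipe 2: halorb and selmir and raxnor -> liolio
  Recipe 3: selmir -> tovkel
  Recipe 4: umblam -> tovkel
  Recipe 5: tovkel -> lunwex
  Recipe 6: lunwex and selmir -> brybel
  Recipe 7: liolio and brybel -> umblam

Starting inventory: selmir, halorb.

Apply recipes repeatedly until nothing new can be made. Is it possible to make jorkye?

No

jorkye would need liolio and halorb (Recipe 1), but liolio is never obtained.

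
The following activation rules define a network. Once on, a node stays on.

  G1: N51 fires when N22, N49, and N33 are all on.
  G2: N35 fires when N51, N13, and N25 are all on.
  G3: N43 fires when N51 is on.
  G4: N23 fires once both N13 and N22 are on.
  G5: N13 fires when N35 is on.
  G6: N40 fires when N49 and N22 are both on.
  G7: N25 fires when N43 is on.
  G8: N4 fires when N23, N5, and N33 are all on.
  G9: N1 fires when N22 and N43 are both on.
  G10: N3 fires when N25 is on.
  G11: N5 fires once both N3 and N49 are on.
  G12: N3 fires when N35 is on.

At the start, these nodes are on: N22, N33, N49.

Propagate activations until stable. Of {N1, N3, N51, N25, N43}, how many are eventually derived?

5

N22, N49, and N33 are on, so N51 fires (G1).
N51 is on, so N43 fires (G3).
G7: N43 on → N25 on.
N22 and N43 are on, so N1 fires (G9).
N25 is on, so N3 fires (G10).
N1: reached.
N3: reached.
N51: reached.
N25: reached.
N43: reached.
All 5 are reached.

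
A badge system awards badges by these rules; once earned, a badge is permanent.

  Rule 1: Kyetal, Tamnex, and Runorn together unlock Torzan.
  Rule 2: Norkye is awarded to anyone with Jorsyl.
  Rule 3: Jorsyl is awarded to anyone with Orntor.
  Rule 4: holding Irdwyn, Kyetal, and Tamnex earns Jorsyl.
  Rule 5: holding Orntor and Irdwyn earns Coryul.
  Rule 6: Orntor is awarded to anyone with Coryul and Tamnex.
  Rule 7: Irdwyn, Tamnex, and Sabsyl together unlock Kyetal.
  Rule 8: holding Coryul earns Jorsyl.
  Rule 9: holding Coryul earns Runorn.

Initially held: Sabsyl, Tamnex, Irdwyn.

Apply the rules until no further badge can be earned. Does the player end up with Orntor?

No

Orntor would need Coryul and Tamnex (Rule 6), but Coryul is never earned.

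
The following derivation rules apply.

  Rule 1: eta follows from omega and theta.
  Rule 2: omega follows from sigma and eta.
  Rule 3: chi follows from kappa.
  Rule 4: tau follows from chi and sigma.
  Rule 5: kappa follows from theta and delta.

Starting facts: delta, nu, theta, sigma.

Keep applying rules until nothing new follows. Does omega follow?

No

omega would need sigma and eta (Rule 2), but eta is never established.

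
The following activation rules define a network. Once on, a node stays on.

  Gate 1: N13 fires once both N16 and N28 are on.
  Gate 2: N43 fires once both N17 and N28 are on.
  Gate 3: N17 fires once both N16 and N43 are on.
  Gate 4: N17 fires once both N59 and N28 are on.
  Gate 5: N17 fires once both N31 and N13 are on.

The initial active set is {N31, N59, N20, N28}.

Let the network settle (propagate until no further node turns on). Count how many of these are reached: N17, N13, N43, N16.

2

N59 and N28 are on, so N17 fires (Gate 4).
N17 and N28 are on, so N43 fires (Gate 2).
N17: reached.
N13 would need N16 and N28 (Gate 1), but N16 never turns on.
N43: reached.
No rule produces N16, and it is not given.
Reached: N17 and N43 — 2 of the 4.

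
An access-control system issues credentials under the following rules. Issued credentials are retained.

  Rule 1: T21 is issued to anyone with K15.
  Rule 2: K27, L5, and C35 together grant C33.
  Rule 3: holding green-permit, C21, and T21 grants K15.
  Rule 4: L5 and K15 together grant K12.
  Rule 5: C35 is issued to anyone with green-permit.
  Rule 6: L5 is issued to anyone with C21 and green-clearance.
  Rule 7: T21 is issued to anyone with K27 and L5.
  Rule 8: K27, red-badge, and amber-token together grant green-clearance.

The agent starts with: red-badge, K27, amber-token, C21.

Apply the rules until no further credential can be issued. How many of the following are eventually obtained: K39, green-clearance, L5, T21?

3

Holding K27, red-badge, and amber-token grants green-clearance (Rule 8).
Holding C21 and green-clearance grants L5 (Rule 6).
Holding K27 and L5 grants T21 (Rule 7).
No rule produces K39, and it is not given.
green-clearance: reached.
L5: reached.
T21: reached.
Reached: green-clearance, L5, and T21 — 3 of the 4.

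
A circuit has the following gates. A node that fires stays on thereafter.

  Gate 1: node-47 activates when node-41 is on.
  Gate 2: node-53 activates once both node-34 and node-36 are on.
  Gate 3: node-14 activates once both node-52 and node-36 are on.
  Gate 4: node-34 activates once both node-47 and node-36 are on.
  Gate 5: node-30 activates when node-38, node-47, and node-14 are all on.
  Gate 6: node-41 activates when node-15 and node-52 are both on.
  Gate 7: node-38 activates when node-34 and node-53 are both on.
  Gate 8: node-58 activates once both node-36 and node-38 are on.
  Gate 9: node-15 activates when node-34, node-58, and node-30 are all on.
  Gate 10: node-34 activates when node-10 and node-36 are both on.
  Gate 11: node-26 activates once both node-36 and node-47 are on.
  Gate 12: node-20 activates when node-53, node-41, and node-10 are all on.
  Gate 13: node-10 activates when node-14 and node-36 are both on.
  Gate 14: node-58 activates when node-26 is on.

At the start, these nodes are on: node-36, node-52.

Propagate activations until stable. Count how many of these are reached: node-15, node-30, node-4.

node-15 would need node-34, node-58, and node-30 (Gate 9), but node-30 never turns on.
node-30 would need node-38, node-47, and node-14 (Gate 5), but node-47 never turns on.
No rule produces node-4, and it is not given.
None of the 3 are reached.

0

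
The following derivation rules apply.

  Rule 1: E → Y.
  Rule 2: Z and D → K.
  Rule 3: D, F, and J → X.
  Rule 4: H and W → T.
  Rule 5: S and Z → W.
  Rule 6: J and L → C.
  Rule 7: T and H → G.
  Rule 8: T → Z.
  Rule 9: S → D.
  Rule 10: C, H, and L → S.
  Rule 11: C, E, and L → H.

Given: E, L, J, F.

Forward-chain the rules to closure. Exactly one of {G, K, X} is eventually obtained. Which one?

X

J and L hold, so C follows (Rule 6).
C, E, and L hold, so H follows (Rule 11).
C, H, and L hold, so S follows (Rule 10).
S holds, so D follows (Rule 9).
From D, F, and J, Rule 3 gives X.
K would need Z and D (Rule 2), but Z is never established. G would need T and H (Rule 7), but T is never established.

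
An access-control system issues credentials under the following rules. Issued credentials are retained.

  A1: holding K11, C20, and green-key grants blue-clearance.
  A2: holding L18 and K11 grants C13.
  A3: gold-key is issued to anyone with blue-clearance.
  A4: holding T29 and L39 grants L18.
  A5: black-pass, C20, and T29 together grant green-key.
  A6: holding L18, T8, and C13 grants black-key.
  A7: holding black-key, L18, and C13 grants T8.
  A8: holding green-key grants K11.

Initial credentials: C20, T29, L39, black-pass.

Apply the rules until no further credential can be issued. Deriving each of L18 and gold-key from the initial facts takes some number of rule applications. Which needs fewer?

L18

L18: Holding T29 and L39 grants L18 (A4). [1 rule application]
gold-key: Holding black-pass, C20, and T29 grants green-key (A5). Holding green-key grants K11 (A8). Holding K11, C20, and green-key grants blue-clearance (A1). Holding blue-clearance grants gold-key (A3). [4 rule applications]
L18 needs fewer.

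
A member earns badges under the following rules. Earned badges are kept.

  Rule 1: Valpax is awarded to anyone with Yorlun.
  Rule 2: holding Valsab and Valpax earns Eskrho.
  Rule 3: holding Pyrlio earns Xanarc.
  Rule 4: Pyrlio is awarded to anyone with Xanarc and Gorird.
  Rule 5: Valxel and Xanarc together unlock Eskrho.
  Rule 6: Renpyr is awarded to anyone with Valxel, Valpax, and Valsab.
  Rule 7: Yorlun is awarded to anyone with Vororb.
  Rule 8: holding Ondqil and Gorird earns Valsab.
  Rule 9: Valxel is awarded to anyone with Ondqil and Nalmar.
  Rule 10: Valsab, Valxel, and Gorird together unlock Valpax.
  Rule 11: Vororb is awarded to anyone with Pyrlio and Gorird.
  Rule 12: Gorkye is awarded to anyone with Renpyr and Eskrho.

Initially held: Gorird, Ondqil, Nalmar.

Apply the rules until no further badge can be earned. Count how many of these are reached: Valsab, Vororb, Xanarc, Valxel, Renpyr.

3

With Ondqil and Gorird, Valsab is earned (Rule 8).
With Ondqil and Nalmar, Valxel is earned (Rule 9).
With Valsab, Valxel, and Gorird, Valpax is earned (Rule 10).
With Valxel, Valpax, and Valsab, Renpyr is earned (Rule 6).
Valsab: reached.
Vororb would need Pyrlio and Gorird (Rule 11), but Pyrlio is never earned.
Xanarc would need Pyrlio (Rule 3), but Pyrlio is never earned.
Valxel: reached.
Renpyr: reached.
Reached: Valsab, Valxel, and Renpyr — 3 of the 5.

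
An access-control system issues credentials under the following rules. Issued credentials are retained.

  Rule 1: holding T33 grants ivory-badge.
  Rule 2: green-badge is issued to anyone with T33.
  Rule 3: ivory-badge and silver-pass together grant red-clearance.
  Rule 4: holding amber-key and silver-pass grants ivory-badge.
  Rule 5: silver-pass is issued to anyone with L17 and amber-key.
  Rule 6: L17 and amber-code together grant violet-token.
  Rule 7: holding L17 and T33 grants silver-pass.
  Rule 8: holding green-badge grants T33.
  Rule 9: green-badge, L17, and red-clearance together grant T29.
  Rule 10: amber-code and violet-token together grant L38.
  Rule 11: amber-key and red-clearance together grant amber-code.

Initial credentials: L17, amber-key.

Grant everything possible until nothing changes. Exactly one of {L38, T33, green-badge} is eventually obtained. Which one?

L38

Holding L17 and amber-key grants silver-pass (Rule 5).
Holding amber-key and silver-pass grants ivory-badge (Rule 4).
Holding ivory-badge and silver-pass grants red-clearance (Rule 3).
Holding amber-key and red-clearance grants amber-code (Rule 11).
Holding L17 and amber-code grants violet-token (Rule 6).
Holding amber-code and violet-token grants L38 (Rule 10).
green-badge would need T33 (Rule 2), but T33 is never granted. T33 would need green-badge (Rule 8), but green-badge is never granted.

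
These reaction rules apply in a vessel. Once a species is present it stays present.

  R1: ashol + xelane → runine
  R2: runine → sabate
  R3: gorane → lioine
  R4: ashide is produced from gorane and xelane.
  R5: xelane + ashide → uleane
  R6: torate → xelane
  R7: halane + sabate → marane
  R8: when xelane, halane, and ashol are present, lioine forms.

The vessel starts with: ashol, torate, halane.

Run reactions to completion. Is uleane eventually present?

uleane would need xelane and ashide (R5), but ashide never forms.

No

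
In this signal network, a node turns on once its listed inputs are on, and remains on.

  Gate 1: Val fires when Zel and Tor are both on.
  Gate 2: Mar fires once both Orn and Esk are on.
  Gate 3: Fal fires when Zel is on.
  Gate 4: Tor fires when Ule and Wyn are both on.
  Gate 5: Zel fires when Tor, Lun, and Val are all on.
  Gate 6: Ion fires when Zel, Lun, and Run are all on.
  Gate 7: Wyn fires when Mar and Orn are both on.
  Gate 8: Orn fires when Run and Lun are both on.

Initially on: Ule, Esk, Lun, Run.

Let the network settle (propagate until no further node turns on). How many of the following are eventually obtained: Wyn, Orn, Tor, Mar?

4

Gate 8: Run and Lun on → Orn on.
Orn and Esk are on, so Mar fires (Gate 2).
Gate 7: Mar and Orn on → Wyn on.
Ule and Wyn are on, so Tor fires (Gate 4).
Wyn: reached.
Orn: reached.
Tor: reached.
Mar: reached.
All 4 are reached.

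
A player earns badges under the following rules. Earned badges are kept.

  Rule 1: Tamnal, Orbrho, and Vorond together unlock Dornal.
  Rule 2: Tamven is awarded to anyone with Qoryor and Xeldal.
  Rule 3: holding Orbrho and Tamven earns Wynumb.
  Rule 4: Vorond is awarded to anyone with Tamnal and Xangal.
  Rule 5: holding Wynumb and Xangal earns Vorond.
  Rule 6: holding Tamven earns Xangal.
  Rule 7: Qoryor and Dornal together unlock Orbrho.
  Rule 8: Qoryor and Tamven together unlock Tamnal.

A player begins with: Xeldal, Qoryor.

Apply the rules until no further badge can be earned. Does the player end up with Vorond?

Yes

With Qoryor and Xeldal, Tamven is earned (Rule 2).
With Tamven, Xangal is earned (Rule 6).
With Qoryor and Tamven, Tamnal is earned (Rule 8).
With Tamnal and Xangal, Vorond is earned (Rule 4).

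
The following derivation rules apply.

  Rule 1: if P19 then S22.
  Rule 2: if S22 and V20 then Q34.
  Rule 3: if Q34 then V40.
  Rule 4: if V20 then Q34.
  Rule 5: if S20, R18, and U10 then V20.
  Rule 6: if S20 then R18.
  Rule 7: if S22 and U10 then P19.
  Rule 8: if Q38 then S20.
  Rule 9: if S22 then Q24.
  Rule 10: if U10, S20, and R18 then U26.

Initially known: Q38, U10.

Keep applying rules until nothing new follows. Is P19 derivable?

No

P19 would need S22 and U10 (Rule 7), but S22 is never established.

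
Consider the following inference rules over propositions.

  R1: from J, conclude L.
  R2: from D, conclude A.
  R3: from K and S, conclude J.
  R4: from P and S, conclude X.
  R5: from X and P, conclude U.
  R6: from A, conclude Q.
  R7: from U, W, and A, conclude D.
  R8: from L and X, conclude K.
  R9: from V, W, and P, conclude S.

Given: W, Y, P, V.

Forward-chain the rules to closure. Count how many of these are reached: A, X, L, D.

V, W, and P hold, so S follows (R9).
P and S hold, so X follows (R4).
A would need D (R2), but D is never established.
X: reached.
L would need J (R1), but J is never established.
D would need U, W, and A (R7), but A is never established.
Reached: X — 1 of the 4.

1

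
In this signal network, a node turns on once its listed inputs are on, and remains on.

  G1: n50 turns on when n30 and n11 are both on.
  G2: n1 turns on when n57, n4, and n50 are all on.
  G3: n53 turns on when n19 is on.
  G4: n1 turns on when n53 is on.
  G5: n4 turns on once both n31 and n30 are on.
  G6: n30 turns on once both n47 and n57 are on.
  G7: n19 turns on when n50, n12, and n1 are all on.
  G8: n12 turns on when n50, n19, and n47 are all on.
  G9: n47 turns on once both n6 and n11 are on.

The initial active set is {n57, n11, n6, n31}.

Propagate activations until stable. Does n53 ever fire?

No

n53 would need n19 (G3), but n19 never turns on.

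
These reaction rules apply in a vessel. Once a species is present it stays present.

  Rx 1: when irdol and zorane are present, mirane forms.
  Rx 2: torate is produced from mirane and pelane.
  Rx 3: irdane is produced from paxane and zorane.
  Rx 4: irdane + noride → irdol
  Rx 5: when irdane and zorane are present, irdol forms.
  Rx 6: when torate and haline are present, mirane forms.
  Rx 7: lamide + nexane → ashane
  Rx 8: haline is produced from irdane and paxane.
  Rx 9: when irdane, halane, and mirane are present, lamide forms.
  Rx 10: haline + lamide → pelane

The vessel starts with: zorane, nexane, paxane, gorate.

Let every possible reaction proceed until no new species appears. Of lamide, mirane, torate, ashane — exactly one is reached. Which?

mirane

paxane and zorane present → irdane forms (Rx 3).
irdane and zorane present → irdol forms (Rx 5).
irdol and zorane present → mirane forms (Rx 1).
torate would need mirane and pelane (Rx 2), but pelane never forms. ashane would need lamide and nexane (Rx 7), but lamide never forms. lamide would need irdane, halane, and mirane (Rx 9), but halane never forms.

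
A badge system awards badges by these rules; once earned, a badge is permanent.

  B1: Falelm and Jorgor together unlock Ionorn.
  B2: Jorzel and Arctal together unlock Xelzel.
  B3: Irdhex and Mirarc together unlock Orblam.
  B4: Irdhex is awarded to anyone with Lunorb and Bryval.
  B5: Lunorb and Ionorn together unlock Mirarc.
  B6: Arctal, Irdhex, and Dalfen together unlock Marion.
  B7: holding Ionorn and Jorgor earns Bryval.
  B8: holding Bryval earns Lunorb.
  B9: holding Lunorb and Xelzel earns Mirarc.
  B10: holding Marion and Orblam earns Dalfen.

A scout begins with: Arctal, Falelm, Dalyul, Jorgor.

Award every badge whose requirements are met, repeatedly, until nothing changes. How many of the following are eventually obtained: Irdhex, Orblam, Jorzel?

2

With Falelm and Jorgor, Ionorn is earned (B1).
With Ionorn and Jorgor, Bryval is earned (B7).
With Bryval, Lunorb is earned (B8).
With Lunorb and Bryval, Irdhex is earned (B4).
With Lunorb and Ionorn, Mirarc is earned (B5).
With Irdhex and Mirarc, Orblam is earned (B3).
Irdhex: reached.
Orblam: reached.
No rule produces Jorzel, and it is not given.
Reached: Irdhex and Orblam — 2 of the 3.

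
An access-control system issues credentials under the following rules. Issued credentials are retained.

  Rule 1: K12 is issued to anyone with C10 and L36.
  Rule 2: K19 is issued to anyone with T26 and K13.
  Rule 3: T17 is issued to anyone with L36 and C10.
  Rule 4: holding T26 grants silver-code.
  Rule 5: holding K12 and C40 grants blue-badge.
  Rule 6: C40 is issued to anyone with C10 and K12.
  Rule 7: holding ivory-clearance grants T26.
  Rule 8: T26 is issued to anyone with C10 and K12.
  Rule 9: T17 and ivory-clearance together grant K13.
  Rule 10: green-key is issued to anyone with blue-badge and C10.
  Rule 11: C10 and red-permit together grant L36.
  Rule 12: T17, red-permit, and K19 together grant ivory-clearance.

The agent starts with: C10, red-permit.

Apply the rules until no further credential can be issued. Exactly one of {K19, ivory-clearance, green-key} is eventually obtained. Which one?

Holding C10 and red-permit grants L36 (Rule 11).
Holding C10 and L36 grants K12 (Rule 1).
Holding C10 and K12 grants C40 (Rule 6).
Holding K12 and C40 grants blue-badge (Rule 5).
Holding blue-badge and C10 grants green-key (Rule 10).
ivory-clearance would need T17, red-permit, and K19 (Rule 12), but K19 is never granted. K19 would need T26 and K13 (Rule 2), but K13 is never granted.

green-key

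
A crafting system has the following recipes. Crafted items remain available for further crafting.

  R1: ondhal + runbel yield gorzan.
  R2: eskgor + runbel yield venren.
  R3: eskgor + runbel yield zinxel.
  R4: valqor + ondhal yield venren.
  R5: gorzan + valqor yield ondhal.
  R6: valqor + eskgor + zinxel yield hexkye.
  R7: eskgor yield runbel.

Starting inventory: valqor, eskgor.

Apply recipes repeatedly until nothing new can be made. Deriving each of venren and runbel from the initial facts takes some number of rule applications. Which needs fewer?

runbel: Using R7, eskgor makes runbel. [1 rule application]
venren: Using R7, eskgor makes runbel. eskgor + runbel → venren (R2). [2 rule applications]
runbel needs fewer.

runbel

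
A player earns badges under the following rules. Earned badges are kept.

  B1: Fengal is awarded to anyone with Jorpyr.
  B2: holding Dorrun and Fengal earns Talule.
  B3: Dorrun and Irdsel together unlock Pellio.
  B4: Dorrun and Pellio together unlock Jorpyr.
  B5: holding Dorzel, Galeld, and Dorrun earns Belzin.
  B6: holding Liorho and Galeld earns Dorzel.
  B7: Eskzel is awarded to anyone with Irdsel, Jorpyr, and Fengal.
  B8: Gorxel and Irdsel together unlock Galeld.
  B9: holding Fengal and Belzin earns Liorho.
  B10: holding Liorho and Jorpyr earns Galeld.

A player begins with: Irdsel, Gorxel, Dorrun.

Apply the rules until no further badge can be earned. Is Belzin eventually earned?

No

Belzin would need Dorzel, Galeld, and Dorrun (B5), but Dorzel is never earned.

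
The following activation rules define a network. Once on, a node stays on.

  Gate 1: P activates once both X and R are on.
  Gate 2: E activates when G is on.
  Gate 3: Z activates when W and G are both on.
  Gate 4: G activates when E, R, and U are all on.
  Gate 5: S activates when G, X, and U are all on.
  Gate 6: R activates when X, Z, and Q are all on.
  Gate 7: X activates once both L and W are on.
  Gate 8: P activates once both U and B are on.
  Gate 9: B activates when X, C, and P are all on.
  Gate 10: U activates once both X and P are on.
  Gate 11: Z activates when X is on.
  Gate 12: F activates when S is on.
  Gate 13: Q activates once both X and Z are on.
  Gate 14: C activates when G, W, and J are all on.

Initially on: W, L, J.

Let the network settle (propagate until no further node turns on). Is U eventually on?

L and W are on, so X activates (Gate 7).
Gate 11: X on → Z on.
Gate 13: X and Z on → Q on.
X, Z, and Q are on, so R activates (Gate 6).
X and R are on, so P activates (Gate 1).
X and P are on, so U activates (Gate 10).

Yes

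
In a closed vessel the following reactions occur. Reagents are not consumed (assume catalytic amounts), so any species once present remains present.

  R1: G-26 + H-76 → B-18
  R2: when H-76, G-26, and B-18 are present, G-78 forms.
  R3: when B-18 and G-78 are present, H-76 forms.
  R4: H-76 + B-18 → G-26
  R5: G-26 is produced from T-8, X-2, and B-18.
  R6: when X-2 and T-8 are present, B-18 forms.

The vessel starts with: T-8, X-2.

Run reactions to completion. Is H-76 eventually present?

No

H-76 would need B-18 and G-78 (R3), but G-78 never forms.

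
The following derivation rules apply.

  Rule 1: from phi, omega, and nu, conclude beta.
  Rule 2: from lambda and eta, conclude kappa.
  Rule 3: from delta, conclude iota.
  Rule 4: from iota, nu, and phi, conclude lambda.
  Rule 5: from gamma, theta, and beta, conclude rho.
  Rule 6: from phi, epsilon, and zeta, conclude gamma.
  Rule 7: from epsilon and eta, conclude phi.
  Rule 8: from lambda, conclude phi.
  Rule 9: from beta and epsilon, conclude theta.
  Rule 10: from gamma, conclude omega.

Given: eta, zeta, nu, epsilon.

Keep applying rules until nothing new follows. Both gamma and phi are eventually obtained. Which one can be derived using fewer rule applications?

phi: epsilon and eta hold, so phi follows (Rule 7). [1 rule application]
gamma: epsilon and eta hold, so phi follows (Rule 7). From phi, epsilon, and zeta, Rule 6 gives gamma. [2 rule applications]
phi needs fewer.

phi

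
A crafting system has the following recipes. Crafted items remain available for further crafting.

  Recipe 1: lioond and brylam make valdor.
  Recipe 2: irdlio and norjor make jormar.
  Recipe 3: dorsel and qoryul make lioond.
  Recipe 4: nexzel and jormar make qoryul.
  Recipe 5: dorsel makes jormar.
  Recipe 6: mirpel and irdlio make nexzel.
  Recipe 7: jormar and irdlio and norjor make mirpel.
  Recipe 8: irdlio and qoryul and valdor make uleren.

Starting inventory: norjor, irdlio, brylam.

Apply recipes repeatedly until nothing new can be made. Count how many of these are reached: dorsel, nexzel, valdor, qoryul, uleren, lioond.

2

irdlio and norjor → jormar (Recipe 2).
Using Recipe 7, jormar, irdlio, and norjor make mirpel.
Using Recipe 6, mirpel and irdlio make nexzel.
nexzel and jormar → qoryul (Recipe 4).
No rule produces dorsel, and it is not given.
nexzel: reached.
valdor would need lioond and brylam (Recipe 1), but lioond is never obtained.
qoryul: reached.
uleren would need irdlio, qoryul, and valdor (Recipe 8), but valdor is never obtained.
lioond would need dorsel and qoryul (Recipe 3), but dorsel is never obtained.
Reached: nexzel and qoryul — 2 of the 6.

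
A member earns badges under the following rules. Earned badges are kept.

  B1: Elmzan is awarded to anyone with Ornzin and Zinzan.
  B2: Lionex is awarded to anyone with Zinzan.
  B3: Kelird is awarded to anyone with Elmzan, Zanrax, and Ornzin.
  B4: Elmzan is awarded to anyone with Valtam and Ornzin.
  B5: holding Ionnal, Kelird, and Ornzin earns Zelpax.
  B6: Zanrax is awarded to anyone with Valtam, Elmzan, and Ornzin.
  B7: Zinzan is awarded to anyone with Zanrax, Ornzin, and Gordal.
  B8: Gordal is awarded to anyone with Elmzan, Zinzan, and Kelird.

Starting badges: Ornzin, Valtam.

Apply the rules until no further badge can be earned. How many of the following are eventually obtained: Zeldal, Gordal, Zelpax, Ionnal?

0

No rule produces Zeldal, and it is not given.
Gordal would need Elmzan, Zinzan, and Kelird (B8), but Zinzan is never earned.
Zelpax would need Ionnal, Kelird, and Ornzin (B5), but Ionnal is never earned.
No rule produces Ionnal, and it is not given.
None of the 4 are reached.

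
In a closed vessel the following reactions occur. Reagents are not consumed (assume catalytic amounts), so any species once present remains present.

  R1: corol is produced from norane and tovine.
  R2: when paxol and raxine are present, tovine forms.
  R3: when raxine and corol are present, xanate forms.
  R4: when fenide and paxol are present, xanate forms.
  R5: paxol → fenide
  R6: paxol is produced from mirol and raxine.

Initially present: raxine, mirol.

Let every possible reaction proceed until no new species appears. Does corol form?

corol would need norane and tovine (R1), but norane never forms.

No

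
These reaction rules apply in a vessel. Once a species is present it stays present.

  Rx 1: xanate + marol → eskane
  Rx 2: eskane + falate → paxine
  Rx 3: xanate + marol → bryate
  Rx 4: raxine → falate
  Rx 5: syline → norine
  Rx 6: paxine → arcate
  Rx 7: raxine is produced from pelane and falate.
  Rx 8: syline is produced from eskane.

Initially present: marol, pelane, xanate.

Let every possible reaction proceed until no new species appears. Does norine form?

xanate and marol present → eskane forms (Rx 1).
eskane present → syline forms (Rx 8).
syline present → norine forms (Rx 5).

Yes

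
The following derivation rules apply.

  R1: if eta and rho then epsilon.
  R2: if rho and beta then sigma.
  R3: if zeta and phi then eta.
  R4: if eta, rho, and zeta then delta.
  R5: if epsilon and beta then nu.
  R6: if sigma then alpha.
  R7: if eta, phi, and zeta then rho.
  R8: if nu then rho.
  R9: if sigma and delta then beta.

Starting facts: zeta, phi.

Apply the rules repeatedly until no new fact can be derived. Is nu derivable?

No

nu would need epsilon and beta (R5), but beta is never established.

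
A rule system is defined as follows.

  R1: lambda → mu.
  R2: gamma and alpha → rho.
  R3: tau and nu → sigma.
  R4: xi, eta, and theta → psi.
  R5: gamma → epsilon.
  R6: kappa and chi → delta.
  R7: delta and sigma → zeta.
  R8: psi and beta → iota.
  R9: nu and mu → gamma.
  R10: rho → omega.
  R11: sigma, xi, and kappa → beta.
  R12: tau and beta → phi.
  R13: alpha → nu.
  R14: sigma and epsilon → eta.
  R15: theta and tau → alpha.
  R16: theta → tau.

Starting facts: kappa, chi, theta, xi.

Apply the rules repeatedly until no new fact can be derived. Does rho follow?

No

rho would need gamma and alpha (R2), but gamma is never established.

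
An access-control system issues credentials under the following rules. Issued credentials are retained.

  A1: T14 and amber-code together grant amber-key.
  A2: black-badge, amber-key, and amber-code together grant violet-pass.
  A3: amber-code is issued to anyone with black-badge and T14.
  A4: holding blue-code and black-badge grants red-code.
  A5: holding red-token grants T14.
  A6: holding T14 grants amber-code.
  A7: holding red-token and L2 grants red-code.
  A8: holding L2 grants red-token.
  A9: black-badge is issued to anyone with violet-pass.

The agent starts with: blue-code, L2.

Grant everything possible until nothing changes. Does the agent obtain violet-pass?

No

violet-pass would need black-badge, amber-key, and amber-code (A2), but black-badge is never granted.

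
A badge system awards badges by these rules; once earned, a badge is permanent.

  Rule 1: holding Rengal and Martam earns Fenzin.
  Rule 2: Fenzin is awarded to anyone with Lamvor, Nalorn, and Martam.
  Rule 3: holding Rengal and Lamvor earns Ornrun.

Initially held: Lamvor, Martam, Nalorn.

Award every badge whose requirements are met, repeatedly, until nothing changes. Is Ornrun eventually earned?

No

Ornrun would need Rengal and Lamvor (Rule 3), but Rengal is never earned.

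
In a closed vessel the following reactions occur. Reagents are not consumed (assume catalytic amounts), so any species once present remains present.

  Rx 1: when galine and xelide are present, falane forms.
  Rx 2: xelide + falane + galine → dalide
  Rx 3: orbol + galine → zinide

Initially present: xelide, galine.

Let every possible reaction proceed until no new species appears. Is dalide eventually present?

Yes

galine and xelide present → falane forms (Rx 1).
xelide, falane, and galine present → dalide forms (Rx 2).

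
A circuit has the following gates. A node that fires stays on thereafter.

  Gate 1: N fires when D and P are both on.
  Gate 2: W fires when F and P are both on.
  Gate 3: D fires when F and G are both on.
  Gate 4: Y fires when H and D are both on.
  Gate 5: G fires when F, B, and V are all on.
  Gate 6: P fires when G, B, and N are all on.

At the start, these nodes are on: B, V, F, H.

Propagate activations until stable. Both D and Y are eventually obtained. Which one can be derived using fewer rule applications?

D: F, B, and V are on, so G fires (Gate 5). Gate 3: F and G on → D on. [2 rule applications]
Y: F, B, and V are on, so G fires (Gate 5). F and G are on, so D fires (Gate 3). H and D are on, so Y fires (Gate 4). [3 rule applications]
D needs fewer.

D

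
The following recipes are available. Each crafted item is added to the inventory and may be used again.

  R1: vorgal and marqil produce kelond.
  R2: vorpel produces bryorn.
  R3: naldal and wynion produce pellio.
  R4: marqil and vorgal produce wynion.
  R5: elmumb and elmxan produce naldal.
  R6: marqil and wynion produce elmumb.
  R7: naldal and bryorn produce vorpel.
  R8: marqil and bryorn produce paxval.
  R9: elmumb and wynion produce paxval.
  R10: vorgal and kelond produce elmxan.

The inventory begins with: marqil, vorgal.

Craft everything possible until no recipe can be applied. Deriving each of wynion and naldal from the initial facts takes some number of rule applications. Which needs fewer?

wynion

wynion: marqil and vorgal → wynion (R4). [1 rule application]
naldal: Using R4, marqil and vorgal make wynion. vorgal and marqil → kelond (R1). marqil and wynion → elmumb (R6). Using R10, vorgal and kelond make elmxan. elmumb and elmxan → naldal (R5). [5 rule applications]
wynion needs fewer.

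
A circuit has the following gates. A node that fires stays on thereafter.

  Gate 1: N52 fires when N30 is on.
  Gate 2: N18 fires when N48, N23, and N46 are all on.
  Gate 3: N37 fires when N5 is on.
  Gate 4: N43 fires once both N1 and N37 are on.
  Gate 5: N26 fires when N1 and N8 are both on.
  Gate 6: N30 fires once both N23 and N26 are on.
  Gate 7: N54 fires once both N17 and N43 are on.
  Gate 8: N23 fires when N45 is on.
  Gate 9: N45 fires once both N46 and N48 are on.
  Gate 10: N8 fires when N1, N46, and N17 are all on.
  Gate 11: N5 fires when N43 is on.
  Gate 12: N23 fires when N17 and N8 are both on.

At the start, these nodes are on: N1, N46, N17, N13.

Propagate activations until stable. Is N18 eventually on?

N18 would need N48, N23, and N46 (Gate 2), but N48 never turns on.

No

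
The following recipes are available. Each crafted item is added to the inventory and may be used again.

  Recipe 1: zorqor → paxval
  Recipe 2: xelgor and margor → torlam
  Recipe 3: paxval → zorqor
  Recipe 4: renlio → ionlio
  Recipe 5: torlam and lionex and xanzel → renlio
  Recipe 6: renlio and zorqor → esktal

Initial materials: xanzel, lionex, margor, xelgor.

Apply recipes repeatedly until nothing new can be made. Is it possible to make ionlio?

xelgor and margor → torlam (Recipe 2).
Using Recipe 5, torlam, lionex, and xanzel make renlio.
renlio → ionlio (Recipe 4).

Yes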